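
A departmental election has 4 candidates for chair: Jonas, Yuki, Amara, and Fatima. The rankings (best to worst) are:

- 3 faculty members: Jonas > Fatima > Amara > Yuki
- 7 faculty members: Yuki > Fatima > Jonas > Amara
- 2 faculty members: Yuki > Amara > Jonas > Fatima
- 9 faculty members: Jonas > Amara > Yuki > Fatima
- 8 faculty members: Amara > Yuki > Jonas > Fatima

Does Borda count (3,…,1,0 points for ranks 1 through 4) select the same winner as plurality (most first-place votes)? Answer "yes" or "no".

Borda — scores: Jonas 53, Yuki 52, Amara 49, Fatima 20. Winner: Jonas.
Plurality — first-place votes: Jonas 12, Yuki 9, Amara 8, Fatima 0. Winner: Jonas.
The two methods agree.

yes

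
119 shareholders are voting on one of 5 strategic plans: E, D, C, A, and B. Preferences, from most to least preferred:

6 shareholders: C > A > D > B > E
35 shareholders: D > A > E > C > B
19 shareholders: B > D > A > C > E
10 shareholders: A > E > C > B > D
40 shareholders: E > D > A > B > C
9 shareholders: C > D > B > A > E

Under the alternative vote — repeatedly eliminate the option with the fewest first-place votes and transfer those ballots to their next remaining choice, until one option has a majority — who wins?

D

Round 1: E 40, D 35, C 15, A 10, B 19. Eliminate A.
Round 2: E 50, D 35, C 15, B 19. Eliminate C.
Round 3: E 50, D 50, B 19. Eliminate B.
Round 4: E 50, D 69. D has a majority.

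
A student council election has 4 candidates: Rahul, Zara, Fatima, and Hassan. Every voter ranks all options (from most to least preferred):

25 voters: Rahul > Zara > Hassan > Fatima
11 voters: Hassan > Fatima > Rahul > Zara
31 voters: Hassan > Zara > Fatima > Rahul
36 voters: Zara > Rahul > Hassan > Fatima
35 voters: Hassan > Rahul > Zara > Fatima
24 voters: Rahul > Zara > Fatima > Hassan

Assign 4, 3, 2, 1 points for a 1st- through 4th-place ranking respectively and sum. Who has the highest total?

Rahul: 25·4 + 11·2 + 31·1 + 36·3 + 35·3 + 24·4 = 462
Zara: 25·3 + 11·1 + 31·3 + 36·4 + 35·2 + 24·3 = 465
Fatima: 25·1 + 11·3 + 31·2 + 36·1 + 35·1 + 24·2 = 239
Hassan: 25·2 + 11·4 + 31·4 + 36·2 + 35·4 + 24·1 = 454
Zara has the highest Borda score (465).

Zara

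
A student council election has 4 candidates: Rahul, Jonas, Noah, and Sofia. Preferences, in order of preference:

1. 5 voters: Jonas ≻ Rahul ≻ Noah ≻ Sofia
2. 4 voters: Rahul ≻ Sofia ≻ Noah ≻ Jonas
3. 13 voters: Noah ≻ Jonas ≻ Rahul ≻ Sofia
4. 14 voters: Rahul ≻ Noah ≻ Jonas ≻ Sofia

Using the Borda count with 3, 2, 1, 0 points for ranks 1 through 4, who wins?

Rahul

Rahul: 5·2 + 4·3 + 13·1 + 14·3 = 77
Jonas: 5·3 + 4·0 + 13·2 + 14·1 = 55
Noah: 5·1 + 4·1 + 13·3 + 14·2 = 76
Sofia: 5·0 + 4·2 + 13·0 + 14·0 = 8
Rahul has the highest Borda score (77).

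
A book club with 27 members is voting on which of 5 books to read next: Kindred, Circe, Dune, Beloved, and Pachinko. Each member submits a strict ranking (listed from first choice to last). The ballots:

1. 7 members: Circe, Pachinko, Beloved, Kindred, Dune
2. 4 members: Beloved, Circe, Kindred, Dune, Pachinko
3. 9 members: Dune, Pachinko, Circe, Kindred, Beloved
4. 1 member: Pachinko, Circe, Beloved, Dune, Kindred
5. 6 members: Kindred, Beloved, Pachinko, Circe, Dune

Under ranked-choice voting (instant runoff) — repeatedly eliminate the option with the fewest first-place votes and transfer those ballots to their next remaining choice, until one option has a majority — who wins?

Circe

Round 1: Kindred 6, Circe 7, Dune 9, Beloved 4, Pachinko 1. Eliminate Pachinko.
Round 2: Kindred 6, Circe 8, Dune 9, Beloved 4. Eliminate Beloved.
Round 3: Kindred 6, Circe 12, Dune 9. Eliminate Kindred.
Round 4: Circe 18, Dune 9. Circe has a majority.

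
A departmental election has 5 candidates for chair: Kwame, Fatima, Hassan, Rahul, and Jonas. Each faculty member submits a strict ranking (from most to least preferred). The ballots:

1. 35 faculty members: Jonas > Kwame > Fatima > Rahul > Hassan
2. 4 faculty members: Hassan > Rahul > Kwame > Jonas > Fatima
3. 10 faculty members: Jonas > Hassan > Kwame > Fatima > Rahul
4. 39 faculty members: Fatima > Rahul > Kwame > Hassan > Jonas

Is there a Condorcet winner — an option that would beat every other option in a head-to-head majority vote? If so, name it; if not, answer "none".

Jonas vs Kwame: 45–43 for Jonas.
Jonas vs Fatima: 49–39 for Jonas.
Jonas vs Hassan: 45–43 for Jonas.
Jonas vs Rahul: 45–43 for Jonas.
Jonas beats every other option head-to-head.

Jonas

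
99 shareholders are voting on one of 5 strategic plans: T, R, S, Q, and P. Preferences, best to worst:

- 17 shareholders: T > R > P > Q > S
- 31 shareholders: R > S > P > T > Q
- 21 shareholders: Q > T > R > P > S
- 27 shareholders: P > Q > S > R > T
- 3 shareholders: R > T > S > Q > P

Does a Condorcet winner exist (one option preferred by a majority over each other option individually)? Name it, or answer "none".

R vs T: 61–38 for R.
R vs S: 72–27 for R.
R vs Q: 51–48 for R.
R vs P: 72–27 for R.
R beats every other option head-to-head.

R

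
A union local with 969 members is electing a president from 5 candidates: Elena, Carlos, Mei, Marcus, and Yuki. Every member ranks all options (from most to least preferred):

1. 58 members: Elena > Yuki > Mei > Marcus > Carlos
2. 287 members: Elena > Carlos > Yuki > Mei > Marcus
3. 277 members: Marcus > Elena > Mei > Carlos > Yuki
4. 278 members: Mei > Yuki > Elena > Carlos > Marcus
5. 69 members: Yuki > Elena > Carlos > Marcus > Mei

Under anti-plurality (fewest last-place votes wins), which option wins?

Elena

Last-place votes: Elena 0, Carlos 58, Mei 69, Marcus 565, Yuki 277.
Elena is ranked last by the fewest voters, so Elena wins.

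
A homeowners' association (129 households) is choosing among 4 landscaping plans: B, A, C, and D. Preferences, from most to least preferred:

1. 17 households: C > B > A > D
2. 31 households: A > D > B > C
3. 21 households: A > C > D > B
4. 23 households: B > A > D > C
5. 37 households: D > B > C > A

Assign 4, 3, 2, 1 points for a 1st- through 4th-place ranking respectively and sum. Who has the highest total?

A

B: 17·3 + 31·2 + 21·1 + 23·4 + 37·3 = 337
A: 17·2 + 31·4 + 21·4 + 23·3 + 37·1 = 348
C: 17·4 + 31·1 + 21·3 + 23·1 + 37·2 = 259
D: 17·1 + 31·3 + 21·2 + 23·2 + 37·4 = 346
A has the highest Borda score (348).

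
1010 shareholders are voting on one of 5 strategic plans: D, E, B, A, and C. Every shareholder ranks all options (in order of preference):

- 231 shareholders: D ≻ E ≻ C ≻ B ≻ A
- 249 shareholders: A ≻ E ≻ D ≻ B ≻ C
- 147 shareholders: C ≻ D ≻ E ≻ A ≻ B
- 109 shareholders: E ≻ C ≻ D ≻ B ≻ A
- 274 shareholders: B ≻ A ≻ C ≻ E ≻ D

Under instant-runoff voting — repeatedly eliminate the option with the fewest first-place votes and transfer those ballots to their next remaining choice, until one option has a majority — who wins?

Round 1: D 231, E 109, B 274, A 249, C 147. Eliminate E.
Round 2: D 231, B 274, A 249, C 256. Eliminate D.
Round 3: B 274, A 249, C 487. Eliminate A.
Round 4: B 523, C 487. B has a majority.

B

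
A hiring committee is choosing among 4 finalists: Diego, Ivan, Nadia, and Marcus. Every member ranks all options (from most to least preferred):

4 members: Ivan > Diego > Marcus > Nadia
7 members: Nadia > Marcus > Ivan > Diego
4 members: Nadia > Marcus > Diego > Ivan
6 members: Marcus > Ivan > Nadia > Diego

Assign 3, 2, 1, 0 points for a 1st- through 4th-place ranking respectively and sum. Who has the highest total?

Diego: 4·2 + 7·0 + 4·1 + 6·0 = 12
Ivan: 4·3 + 7·1 + 4·0 + 6·2 = 31
Nadia: 4·0 + 7·3 + 4·3 + 6·1 = 39
Marcus: 4·1 + 7·2 + 4·2 + 6·3 = 44
Marcus has the highest Borda score (44).

Marcus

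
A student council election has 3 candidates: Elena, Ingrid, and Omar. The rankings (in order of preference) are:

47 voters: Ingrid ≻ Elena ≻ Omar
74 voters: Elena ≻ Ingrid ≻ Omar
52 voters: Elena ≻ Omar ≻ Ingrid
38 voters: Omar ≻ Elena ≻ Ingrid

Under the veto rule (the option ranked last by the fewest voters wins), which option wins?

Elena

Last-place votes: Elena 0, Ingrid 90, Omar 121.
Elena is ranked last by the fewest voters, so Elena wins.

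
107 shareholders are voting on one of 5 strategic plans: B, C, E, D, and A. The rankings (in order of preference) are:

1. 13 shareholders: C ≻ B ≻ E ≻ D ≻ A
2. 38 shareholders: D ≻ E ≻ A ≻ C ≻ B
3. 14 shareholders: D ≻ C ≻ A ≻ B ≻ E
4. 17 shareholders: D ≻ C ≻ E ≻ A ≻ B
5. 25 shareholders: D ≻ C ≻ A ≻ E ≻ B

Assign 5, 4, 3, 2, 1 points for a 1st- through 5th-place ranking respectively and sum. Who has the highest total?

D

B: 13·4 + 38·1 + 14·2 + 17·1 + 25·1 = 160
C: 13·5 + 38·2 + 14·4 + 17·4 + 25·4 = 365
E: 13·3 + 38·4 + 14·1 + 17·3 + 25·2 = 306
D: 13·2 + 38·5 + 14·5 + 17·5 + 25·5 = 496
A: 13·1 + 38·3 + 14·3 + 17·2 + 25·3 = 278
D has the highest Borda score (496).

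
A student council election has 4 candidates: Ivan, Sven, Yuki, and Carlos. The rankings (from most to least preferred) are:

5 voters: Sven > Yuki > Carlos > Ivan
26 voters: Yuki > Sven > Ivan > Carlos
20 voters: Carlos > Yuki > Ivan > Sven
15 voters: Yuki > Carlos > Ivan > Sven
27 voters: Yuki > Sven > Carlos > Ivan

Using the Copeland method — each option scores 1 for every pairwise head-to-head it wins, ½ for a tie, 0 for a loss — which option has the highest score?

Yuki

Ivan: loses to Sven, Yuki, and Carlos → score 0.
Sven: beats Ivan and Carlos; loses to Yuki → score 2.
Yuki: beats Ivan, Sven, and Carlos → score 3.
Carlos: beats Ivan; loses to Sven and Yuki → score 1.
Yuki has the best pairwise record.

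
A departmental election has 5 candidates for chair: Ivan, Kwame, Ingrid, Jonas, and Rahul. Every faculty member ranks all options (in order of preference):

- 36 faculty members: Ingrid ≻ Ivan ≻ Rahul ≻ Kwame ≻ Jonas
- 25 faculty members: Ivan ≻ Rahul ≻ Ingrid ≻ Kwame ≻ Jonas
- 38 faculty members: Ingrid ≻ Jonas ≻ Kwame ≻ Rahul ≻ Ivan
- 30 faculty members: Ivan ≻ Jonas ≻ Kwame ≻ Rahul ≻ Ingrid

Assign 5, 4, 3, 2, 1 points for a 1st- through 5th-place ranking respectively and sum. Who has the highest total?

Ivan: 36·4 + 25·5 + 38·1 + 30·5 = 457
Kwame: 36·2 + 25·2 + 38·3 + 30·3 = 326
Ingrid: 36·5 + 25·3 + 38·5 + 30·1 = 475
Jonas: 36·1 + 25·1 + 38·4 + 30·4 = 333
Rahul: 36·3 + 25·4 + 38·2 + 30·2 = 344
Ingrid has the highest Borda score (475).

Ingrid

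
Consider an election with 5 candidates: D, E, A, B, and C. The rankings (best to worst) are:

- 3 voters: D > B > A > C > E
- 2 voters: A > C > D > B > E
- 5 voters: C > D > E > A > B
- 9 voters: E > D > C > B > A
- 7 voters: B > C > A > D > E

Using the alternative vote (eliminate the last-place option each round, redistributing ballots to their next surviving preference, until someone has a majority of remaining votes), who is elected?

Round 1: D 3, E 9, A 2, B 7, C 5. Eliminate A.
Round 2: D 3, E 9, B 7, C 7. Eliminate D.
Round 3: E 9, B 10, C 7. Eliminate C.
Round 4: E 14, B 12. E has a majority.

E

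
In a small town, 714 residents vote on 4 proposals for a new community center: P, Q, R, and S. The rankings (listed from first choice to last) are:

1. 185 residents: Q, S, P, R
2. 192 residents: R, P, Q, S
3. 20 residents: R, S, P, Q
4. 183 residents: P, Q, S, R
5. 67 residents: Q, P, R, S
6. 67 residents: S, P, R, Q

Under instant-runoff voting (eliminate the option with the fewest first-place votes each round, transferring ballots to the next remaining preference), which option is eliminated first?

S

Round 1: P 183, Q 252, R 212, S 67. Eliminate S.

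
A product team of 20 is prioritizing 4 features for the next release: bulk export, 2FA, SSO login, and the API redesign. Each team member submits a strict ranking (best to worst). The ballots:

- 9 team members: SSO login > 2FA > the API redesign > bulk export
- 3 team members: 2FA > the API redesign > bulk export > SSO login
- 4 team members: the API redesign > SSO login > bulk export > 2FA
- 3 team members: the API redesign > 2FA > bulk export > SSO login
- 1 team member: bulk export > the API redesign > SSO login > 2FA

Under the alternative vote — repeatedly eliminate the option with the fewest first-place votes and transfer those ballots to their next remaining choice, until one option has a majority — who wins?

the API redesign

Round 1: bulk export 1, 2FA 3, SSO login 9, the API redesign 7. Eliminate bulk export.
Round 2: 2FA 3, SSO login 9, the API redesign 8. Eliminate 2FA.
Round 3: SSO login 9, the API redesign 11. The API redesign has a majority.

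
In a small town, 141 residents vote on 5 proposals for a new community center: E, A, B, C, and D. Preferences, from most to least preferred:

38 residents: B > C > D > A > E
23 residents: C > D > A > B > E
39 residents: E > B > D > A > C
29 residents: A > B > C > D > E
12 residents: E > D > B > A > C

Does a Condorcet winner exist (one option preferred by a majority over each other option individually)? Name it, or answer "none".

B vs E: 90–51 for B.
B vs A: 89–52 for B.
B vs C: 118–23 for B.
B vs D: 106–35 for B.
B beats every other option head-to-head.

B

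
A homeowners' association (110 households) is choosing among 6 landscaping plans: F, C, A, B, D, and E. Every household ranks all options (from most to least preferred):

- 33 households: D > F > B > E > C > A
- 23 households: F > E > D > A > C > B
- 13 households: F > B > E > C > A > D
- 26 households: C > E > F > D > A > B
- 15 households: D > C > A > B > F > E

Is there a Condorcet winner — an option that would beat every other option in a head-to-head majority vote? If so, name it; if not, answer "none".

F

F vs C: 69–41 for F.
F vs A: 95–15 for F.
F vs B: 95–15 for F.
F vs D: 62–48 for F.
F vs E: 84–26 for F.
F beats every other option head-to-head.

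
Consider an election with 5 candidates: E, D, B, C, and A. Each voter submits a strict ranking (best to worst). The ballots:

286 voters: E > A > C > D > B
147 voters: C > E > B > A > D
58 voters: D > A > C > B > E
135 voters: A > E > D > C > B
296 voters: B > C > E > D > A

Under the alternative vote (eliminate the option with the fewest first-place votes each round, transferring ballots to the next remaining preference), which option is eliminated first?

D

Round 1: E 286, D 58, B 296, C 147, A 135. Eliminate D.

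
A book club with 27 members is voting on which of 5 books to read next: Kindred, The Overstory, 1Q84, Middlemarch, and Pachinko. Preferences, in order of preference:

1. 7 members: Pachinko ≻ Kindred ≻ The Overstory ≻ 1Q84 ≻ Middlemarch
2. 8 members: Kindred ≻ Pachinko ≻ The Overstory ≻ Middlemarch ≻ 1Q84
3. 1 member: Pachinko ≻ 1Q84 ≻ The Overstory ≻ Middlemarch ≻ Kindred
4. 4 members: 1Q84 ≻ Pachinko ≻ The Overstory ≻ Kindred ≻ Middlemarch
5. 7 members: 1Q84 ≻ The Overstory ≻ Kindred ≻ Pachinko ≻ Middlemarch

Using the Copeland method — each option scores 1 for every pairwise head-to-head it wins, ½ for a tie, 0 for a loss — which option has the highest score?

Kindred: beats The Overstory, 1Q84, Middlemarch, and Pachinko → score 4.
The Overstory: beats 1Q84 and Middlemarch; loses to Kindred and Pachinko → score 2.
1Q84: beats Middlemarch; loses to Kindred, The Overstory, and Pachinko → score 1.
Middlemarch: loses to Kindred, The Overstory, 1Q84, and Pachinko → score 0.
Pachinko: beats The Overstory, 1Q84, and Middlemarch; loses to Kindred → score 3.
Kindred has the best pairwise record.

Kindred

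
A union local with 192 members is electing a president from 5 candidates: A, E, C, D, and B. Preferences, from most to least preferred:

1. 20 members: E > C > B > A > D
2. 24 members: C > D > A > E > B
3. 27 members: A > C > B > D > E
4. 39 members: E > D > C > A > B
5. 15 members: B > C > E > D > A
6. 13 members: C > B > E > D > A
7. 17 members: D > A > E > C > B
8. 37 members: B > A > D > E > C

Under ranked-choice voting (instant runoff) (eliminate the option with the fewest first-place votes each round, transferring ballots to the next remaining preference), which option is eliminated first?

Round 1: A 27, E 59, C 37, D 17, B 52. Eliminate D.

D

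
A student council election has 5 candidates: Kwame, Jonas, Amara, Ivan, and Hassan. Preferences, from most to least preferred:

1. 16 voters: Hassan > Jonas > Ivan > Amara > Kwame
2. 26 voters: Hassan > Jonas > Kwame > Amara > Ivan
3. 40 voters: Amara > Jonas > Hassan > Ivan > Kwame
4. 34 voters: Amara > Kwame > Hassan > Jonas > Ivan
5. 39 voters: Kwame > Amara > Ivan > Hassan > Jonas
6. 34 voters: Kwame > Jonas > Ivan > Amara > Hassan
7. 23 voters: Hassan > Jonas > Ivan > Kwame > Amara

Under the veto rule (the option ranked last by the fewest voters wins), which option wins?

Last-place votes: Kwame 56, Jonas 39, Amara 23, Ivan 60, Hassan 34.
Amara is ranked last by the fewest voters, so Amara wins.

Amara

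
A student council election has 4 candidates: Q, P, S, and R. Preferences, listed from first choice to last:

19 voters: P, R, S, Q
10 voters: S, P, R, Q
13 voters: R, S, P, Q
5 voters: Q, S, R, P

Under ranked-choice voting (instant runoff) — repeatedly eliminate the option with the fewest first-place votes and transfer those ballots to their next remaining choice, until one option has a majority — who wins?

S

Round 1: Q 5, P 19, S 10, R 13. Eliminate Q.
Round 2: P 19, S 15, R 13. Eliminate R.
Round 3: P 19, S 28. S has a majority.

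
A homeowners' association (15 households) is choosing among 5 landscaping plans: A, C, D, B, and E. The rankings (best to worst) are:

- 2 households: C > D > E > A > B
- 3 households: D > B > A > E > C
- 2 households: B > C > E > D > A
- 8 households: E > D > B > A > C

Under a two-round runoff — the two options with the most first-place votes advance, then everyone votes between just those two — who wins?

E

Round 1 first-place votes: A 0, C 2, D 3, B 2, E 8.
E and D advance.
Runoff: E is preferred to D by 10 voters; D by 5.
E wins the runoff.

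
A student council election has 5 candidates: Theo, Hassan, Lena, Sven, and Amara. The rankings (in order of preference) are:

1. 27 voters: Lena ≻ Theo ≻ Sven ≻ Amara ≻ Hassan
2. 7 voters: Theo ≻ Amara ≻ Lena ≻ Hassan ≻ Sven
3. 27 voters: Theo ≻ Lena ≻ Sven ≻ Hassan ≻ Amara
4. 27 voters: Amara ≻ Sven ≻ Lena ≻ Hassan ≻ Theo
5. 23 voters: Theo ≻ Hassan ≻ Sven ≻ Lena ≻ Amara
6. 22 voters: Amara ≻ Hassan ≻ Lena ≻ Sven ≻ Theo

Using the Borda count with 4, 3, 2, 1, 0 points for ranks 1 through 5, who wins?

Theo: 27·3 + 7·4 + 27·4 + 27·0 + 23·4 + 22·0 = 309
Hassan: 27·0 + 7·1 + 27·1 + 27·1 + 23·3 + 22·3 = 196
Lena: 27·4 + 7·2 + 27·3 + 27·2 + 23·1 + 22·2 = 324
Sven: 27·2 + 7·0 + 27·2 + 27·3 + 23·2 + 22·1 = 257
Amara: 27·1 + 7·3 + 27·0 + 27·4 + 23·0 + 22·4 = 244
Lena has the highest Borda score (324).

Lena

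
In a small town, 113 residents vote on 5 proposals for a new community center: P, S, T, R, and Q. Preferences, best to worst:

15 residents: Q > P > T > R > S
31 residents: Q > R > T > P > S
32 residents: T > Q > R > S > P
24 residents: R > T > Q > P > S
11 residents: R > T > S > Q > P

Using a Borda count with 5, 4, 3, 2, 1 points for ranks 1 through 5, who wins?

P: 15·4 + 31·2 + 32·1 + 24·2 + 11·1 = 213
S: 15·1 + 31·1 + 32·2 + 24·1 + 11·3 = 167
T: 15·3 + 31·3 + 32·5 + 24·4 + 11·4 = 438
R: 15·2 + 31·4 + 32·3 + 24·5 + 11·5 = 425
Q: 15·5 + 31·5 + 32·4 + 24·3 + 11·2 = 452
Q has the highest Borda score (452).

Q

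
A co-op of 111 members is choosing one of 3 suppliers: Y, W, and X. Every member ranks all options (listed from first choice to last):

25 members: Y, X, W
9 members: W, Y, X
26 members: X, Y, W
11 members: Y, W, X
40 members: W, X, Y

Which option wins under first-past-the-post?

W

First-place votes: Y 36, W 49, X 26.
W has the most first-place votes.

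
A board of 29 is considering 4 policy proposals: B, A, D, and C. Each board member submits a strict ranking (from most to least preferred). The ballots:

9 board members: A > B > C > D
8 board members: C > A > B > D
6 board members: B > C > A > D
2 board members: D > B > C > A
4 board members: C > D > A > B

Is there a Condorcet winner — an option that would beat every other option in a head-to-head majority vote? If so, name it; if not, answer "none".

none

Checking pairwise contests:
A beats B 21–8.
C beats A 20–9.
B beats D 23–6.
B beats C 17–12.
Every option loses at least one head-to-head, so there is no Condorcet winner.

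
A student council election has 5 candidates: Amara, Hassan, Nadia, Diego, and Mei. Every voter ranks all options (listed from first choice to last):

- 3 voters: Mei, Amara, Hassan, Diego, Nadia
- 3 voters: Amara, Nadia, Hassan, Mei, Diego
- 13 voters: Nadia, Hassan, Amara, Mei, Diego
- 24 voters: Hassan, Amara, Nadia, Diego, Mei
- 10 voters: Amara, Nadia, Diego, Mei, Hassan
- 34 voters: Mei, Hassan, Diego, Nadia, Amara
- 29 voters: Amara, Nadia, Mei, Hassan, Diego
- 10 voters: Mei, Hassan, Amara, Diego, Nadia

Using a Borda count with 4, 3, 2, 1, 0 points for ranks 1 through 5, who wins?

Amara: 3·3 + 3·4 + 13·2 + 24·3 + 10·4 + 34·0 + 29·4 + 10·2 = 295
Hassan: 3·2 + 3·2 + 13·3 + 24·4 + 10·0 + 34·3 + 29·1 + 10·3 = 308
Nadia: 3·0 + 3·3 + 13·4 + 24·2 + 10·3 + 34·1 + 29·3 + 10·0 = 260
Diego: 3·1 + 3·0 + 13·0 + 24·1 + 10·2 + 34·2 + 29·0 + 10·1 = 125
Mei: 3·4 + 3·1 + 13·1 + 24·0 + 10·1 + 34·4 + 29·2 + 10·4 = 272
Hassan has the highest Borda score (308).

Hassan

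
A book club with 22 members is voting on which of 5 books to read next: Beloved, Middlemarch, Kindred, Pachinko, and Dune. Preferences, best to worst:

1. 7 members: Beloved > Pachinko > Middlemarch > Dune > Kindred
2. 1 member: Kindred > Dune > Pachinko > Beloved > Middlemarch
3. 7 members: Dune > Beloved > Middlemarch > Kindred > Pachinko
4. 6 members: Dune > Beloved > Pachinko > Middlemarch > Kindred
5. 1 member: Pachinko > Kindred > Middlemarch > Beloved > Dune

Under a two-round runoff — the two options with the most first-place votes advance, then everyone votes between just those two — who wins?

Dune

Round 1 first-place votes: Beloved 7, Middlemarch 0, Kindred 1, Pachinko 1, Dune 13.
Dune and Beloved advance.
Runoff: Dune is preferred to Beloved by 14 voters; Beloved by 8.
Dune wins the runoff.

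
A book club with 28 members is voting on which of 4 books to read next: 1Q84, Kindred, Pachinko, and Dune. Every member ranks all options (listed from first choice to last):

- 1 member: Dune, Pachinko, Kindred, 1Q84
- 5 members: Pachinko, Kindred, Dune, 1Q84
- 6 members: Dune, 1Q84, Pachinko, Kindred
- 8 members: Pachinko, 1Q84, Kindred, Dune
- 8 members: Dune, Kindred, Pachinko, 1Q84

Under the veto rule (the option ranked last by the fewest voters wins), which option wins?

Pachinko

Last-place votes: 1Q84 14, Kindred 6, Pachinko 0, Dune 8.
Pachinko is ranked last by the fewest voters, so Pachinko wins.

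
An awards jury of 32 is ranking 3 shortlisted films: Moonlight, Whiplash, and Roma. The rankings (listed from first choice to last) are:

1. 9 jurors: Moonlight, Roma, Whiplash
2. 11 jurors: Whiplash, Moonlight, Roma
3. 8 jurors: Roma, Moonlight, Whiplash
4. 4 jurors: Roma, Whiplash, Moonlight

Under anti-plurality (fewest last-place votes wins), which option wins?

Last-place votes: Moonlight 4, Whiplash 17, Roma 11.
Moonlight is ranked last by the fewest voters, so Moonlight wins.

Moonlight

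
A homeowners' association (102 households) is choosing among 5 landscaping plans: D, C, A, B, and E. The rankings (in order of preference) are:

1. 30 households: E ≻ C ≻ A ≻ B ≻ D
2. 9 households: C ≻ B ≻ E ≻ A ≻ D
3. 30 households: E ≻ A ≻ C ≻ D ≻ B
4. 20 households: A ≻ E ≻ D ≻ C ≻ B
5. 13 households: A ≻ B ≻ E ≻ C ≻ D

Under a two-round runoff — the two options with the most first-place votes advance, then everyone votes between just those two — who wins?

E

Round 1 first-place votes: D 0, C 9, A 33, B 0, E 60.
E and A advance.
Runoff: E is preferred to A by 69 voters; A by 33.
E wins the runoff.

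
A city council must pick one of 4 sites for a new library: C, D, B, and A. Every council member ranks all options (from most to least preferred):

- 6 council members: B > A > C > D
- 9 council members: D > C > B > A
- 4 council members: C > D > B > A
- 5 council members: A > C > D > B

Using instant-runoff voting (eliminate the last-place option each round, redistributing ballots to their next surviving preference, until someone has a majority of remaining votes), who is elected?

Round 1: C 4, D 9, B 6, A 5. Eliminate C.
Round 2: D 13, B 6, A 5. D has a majority.

D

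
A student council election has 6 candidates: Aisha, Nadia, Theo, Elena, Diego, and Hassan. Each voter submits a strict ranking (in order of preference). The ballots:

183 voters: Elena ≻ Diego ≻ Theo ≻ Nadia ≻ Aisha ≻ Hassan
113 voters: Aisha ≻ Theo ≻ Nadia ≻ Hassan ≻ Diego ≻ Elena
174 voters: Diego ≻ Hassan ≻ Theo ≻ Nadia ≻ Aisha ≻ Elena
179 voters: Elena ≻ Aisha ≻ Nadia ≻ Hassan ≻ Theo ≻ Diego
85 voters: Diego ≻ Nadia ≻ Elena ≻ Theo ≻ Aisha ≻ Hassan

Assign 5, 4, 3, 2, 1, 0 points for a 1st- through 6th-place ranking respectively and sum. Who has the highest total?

Aisha: 183·1 + 113·5 + 174·1 + 179·4 + 85·1 = 1723
Nadia: 183·2 + 113·3 + 174·2 + 179·3 + 85·4 = 1930
Theo: 183·3 + 113·4 + 174·3 + 179·1 + 85·2 = 1872
Elena: 183·5 + 113·0 + 174·0 + 179·5 + 85·3 = 2065
Diego: 183·4 + 113·1 + 174·5 + 179·0 + 85·5 = 2140
Hassan: 183·0 + 113·2 + 174·4 + 179·2 + 85·0 = 1280
Diego has the highest Borda score (2140).

Diego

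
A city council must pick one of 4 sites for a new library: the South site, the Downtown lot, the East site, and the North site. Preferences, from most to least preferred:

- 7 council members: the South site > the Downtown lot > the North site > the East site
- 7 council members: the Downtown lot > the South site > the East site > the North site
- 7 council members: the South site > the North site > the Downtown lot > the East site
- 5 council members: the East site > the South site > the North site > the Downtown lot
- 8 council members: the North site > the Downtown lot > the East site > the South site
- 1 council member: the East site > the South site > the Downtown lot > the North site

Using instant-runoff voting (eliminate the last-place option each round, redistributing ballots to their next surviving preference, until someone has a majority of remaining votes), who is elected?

Round 1: the South site 14, the Downtown lot 7, the East site 6, the North site 8. Eliminate the East site.
Round 2: the South site 20, the Downtown lot 7, the North site 8. The South site has a majority.

the South site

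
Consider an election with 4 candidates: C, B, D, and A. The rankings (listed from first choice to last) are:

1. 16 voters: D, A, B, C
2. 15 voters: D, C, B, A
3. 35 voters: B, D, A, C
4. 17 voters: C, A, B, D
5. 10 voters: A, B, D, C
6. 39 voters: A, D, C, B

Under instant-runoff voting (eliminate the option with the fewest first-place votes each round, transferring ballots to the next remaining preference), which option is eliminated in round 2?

Round 1: C 17, B 35, D 31, A 49. Eliminate C.
Round 2: B 35, D 31, A 66. Eliminate D.

D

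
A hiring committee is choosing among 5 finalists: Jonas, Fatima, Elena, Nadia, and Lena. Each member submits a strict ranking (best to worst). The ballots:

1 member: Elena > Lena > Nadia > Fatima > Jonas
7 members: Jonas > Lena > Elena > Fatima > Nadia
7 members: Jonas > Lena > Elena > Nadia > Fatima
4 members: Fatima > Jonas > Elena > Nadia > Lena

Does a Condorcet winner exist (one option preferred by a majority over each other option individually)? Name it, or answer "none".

Jonas vs Fatima: 14–5 for Jonas.
Jonas vs Elena: 18–1 for Jonas.
Jonas vs Nadia: 18–1 for Jonas.
Jonas vs Lena: 18–1 for Jonas.
Jonas beats every other option head-to-head.

Jonas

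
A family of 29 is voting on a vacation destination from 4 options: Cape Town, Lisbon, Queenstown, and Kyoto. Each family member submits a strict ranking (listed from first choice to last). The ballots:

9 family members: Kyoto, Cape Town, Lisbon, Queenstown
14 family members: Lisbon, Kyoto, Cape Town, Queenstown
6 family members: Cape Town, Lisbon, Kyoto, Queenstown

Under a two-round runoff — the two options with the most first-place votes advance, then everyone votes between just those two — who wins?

Lisbon

Round 1 first-place votes: Cape Town 6, Lisbon 14, Queenstown 0, Kyoto 9.
Lisbon and Kyoto advance.
Runoff: Lisbon is preferred to Kyoto by 20 voters; Kyoto by 9.
Lisbon wins the runoff.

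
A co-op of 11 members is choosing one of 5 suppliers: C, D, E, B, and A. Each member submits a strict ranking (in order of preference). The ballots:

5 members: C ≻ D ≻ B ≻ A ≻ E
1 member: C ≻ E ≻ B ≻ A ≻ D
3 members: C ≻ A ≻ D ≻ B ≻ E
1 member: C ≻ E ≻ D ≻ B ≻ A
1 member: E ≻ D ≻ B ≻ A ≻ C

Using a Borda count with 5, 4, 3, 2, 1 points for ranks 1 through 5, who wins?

C: 5·5 + 1·5 + 3·5 + 1·5 + 1·1 = 51
D: 5·4 + 1·1 + 3·3 + 1·3 + 1·4 = 37
E: 5·1 + 1·4 + 3·1 + 1·4 + 1·5 = 21
B: 5·3 + 1·3 + 3·2 + 1·2 + 1·3 = 29
A: 5·2 + 1·2 + 3·4 + 1·1 + 1·2 = 27
C has the highest Borda score (51).

C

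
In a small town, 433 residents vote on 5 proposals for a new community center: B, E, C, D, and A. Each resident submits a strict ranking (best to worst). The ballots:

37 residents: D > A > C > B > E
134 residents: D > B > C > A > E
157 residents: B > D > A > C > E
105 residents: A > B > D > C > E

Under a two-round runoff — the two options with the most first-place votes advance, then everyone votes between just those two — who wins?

Round 1 first-place votes: B 157, E 0, C 0, D 171, A 105.
D and B advance.
Runoff: D is preferred to B by 171 voters; B by 262.
B wins the runoff.

B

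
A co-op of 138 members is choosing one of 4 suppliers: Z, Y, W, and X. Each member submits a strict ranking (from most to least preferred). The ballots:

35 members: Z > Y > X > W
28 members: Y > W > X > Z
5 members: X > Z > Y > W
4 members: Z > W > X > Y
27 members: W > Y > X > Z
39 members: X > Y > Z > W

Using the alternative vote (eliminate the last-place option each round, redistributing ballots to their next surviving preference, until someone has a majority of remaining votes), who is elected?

Round 1: Z 39, Y 28, W 27, X 44. Eliminate W.
Round 2: Z 39, Y 55, X 44. Eliminate Z.
Round 3: Y 90, X 48. Y has a majority.

Y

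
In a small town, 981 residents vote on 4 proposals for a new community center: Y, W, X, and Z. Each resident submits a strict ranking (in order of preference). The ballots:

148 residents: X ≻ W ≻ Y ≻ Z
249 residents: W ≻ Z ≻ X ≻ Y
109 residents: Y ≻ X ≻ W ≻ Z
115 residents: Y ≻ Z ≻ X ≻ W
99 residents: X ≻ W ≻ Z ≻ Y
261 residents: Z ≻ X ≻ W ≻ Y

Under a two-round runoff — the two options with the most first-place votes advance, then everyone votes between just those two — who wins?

W

Round 1 first-place votes: Y 224, W 249, X 247, Z 261.
Z and W advance.
Runoff: Z is preferred to W by 376 voters; W by 605.
W wins the runoff.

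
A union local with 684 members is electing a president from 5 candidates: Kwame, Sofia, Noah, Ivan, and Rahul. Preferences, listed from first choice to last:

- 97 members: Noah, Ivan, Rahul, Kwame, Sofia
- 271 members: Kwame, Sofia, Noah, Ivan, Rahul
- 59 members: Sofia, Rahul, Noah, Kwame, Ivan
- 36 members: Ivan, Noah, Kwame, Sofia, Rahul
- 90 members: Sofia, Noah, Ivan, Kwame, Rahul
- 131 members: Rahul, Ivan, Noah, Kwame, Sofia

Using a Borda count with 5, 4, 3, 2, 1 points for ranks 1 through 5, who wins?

Kwame: 97·2 + 271·5 + 59·2 + 36·3 + 90·2 + 131·2 = 2217
Sofia: 97·1 + 271·4 + 59·5 + 36·2 + 90·5 + 131·1 = 2129
Noah: 97·5 + 271·3 + 59·3 + 36·4 + 90·4 + 131·3 = 2372
Ivan: 97·4 + 271·2 + 59·1 + 36·5 + 90·3 + 131·4 = 1963
Rahul: 97·3 + 271·1 + 59·4 + 36·1 + 90·1 + 131·5 = 1579
Noah has the highest Borda score (2372).

Noah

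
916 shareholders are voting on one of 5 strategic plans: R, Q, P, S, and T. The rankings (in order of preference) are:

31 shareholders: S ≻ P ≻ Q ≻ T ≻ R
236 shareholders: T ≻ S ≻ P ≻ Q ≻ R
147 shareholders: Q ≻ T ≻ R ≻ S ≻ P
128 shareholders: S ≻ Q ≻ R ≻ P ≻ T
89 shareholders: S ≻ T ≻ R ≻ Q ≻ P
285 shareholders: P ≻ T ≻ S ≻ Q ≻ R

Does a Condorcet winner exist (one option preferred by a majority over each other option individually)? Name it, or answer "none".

T vs R: 788–128 for T.
T vs Q: 610–306 for T.
T vs P: 472–444 for T.
T vs S: 668–248 for T.
T beats every other option head-to-head.

T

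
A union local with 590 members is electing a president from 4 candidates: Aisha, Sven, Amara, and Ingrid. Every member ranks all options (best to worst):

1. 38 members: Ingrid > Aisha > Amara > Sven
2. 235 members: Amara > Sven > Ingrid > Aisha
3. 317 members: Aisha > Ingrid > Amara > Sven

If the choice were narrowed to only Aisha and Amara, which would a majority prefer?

Aisha

Voters preferring Aisha to Amara: 355; preferring Amara to Aisha: 235.
Aisha wins the head-to-head.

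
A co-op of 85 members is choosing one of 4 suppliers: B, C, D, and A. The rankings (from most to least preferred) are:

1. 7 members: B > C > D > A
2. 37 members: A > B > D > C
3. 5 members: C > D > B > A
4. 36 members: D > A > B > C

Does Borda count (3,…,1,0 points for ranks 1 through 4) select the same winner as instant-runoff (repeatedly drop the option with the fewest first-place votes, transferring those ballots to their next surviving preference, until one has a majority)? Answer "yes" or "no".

Borda — scores: B 136, C 29, D 162, A 183. Winner: A.
Instant-runoff — R1 B 7, C 5, D 36, A 37 (C out); R2 B 7, D 41, A 37 (B out); R3 D 48, A 37 (D winner). Winner: D.
The two methods disagree.

no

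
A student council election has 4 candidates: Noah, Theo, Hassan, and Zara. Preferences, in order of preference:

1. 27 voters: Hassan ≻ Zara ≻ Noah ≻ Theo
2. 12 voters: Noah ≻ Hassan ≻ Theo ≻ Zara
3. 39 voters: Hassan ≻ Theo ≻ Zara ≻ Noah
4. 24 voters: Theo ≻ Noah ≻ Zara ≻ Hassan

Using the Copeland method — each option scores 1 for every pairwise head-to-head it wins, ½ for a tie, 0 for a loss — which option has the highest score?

Noah: loses to Theo, Hassan, and Zara → score 0.
Theo: beats Noah and Zara; loses to Hassan → score 2.
Hassan: beats Noah, Theo, and Zara → score 3.
Zara: beats Noah; loses to Theo and Hassan → score 1.
Hassan has the best pairwise record.

Hassan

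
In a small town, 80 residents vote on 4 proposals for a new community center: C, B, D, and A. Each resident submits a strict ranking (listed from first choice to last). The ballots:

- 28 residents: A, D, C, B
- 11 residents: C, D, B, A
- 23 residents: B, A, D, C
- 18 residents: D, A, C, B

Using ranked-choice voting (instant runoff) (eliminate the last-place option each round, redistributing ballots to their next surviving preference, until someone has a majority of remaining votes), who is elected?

A

Round 1: C 11, B 23, D 18, A 28. Eliminate C.
Round 2: B 23, D 29, A 28. Eliminate B.
Round 3: D 29, A 51. A has a majority.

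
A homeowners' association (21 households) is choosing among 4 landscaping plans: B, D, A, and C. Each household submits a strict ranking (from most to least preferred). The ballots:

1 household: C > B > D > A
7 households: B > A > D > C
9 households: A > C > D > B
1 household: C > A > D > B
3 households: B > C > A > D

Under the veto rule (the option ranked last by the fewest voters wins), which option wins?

A

Last-place votes: B 10, D 3, A 1, C 7.
A is ranked last by the fewest voters, so A wins.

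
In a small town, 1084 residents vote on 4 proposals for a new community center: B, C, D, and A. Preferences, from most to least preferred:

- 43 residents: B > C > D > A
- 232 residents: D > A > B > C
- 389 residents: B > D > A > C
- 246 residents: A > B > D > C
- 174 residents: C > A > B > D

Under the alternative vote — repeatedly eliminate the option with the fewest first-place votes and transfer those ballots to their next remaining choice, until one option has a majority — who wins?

A

Round 1: B 432, C 174, D 232, A 246. Eliminate C.
Round 2: B 432, D 232, A 420. Eliminate D.
Round 3: B 432, A 652. A has a majority.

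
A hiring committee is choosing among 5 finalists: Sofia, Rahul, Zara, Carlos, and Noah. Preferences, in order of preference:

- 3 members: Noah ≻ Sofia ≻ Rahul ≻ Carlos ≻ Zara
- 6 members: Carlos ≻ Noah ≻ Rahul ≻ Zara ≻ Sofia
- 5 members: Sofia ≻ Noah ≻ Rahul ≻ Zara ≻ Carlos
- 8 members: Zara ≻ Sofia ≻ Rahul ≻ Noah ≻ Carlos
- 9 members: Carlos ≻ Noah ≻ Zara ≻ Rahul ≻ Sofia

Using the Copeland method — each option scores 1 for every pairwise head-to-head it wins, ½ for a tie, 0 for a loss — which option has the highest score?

Noah

Sofia: beats Rahul and Carlos; loses to Zara and Noah → score 2.
Rahul: beats Carlos; loses to Sofia, Zara, and Noah → score 1.
Zara: beats Sofia and Rahul; loses to Carlos and Noah → score 2.
Carlos: beats Zara; loses to Sofia, Rahul, and Noah → score 1.
Noah: beats Sofia, Rahul, Zara, and Carlos → score 4.
Noah has the best pairwise record.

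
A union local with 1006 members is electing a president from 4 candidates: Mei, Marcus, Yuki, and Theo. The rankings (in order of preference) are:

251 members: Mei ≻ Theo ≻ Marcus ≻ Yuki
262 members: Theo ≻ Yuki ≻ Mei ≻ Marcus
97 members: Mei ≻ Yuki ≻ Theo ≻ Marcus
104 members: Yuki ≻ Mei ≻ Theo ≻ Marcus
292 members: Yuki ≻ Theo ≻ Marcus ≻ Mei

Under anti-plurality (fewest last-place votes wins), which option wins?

Theo

Last-place votes: Mei 292, Marcus 463, Yuki 251, Theo 0.
Theo is ranked last by the fewest voters, so Theo wins.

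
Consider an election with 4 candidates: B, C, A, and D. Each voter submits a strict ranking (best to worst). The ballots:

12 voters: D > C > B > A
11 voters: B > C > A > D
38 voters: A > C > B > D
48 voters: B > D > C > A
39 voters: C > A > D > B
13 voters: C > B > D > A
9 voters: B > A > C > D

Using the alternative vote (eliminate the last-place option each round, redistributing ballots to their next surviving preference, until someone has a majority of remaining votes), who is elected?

C

Round 1: B 68, C 52, A 38, D 12. Eliminate D.
Round 2: B 68, C 64, A 38. Eliminate A.
Round 3: B 68, C 102. C has a majority.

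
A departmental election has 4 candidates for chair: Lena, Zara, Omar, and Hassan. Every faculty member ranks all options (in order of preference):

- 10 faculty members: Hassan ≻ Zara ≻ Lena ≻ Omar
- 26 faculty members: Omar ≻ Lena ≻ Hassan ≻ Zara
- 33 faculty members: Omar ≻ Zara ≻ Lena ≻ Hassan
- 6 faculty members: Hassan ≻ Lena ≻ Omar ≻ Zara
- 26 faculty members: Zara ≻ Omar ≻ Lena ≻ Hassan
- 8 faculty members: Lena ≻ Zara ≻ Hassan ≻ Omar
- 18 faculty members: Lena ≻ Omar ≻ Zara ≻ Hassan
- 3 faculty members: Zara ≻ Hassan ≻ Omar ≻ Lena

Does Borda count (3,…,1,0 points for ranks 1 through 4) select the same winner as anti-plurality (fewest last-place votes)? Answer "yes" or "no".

Borda — scores: Lena 211, Zara 207, Omar 274, Hassan 88. Winner: Omar.
Anti-plurality — last-place votes: Lena 3, Zara 32, Omar 18, Hassan 77. Winner: Lena.
The two methods disagree.

no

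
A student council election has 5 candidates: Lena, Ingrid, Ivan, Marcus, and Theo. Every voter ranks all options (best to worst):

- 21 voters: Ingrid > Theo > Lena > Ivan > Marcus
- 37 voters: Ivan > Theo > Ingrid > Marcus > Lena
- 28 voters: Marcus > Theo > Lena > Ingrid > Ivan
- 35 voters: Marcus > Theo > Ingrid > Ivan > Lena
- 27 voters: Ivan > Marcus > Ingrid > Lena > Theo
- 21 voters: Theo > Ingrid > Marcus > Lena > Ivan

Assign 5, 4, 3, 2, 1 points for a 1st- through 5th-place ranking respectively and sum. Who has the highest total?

Lena: 21·3 + 37·1 + 28·3 + 35·1 + 27·2 + 21·2 = 315
Ingrid: 21·5 + 37·3 + 28·2 + 35·3 + 27·3 + 21·4 = 542
Ivan: 21·2 + 37·5 + 28·1 + 35·2 + 27·5 + 21·1 = 481
Marcus: 21·1 + 37·2 + 28·5 + 35·5 + 27·4 + 21·3 = 581
Theo: 21·4 + 37·4 + 28·4 + 35·4 + 27·1 + 21·5 = 616
Theo has the highest Borda score (616).

Theo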